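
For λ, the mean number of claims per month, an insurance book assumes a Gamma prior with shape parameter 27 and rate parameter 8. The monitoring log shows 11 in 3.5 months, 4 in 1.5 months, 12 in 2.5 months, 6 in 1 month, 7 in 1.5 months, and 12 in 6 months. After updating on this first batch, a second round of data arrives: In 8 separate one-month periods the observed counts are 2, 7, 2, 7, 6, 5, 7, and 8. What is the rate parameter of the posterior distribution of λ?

Total count: 11 + 4 + 12 + 6 + 7 + 12 = 52.
Total exposure: 3.5 + 1.5 + 2.5 + 1 + 1.5 + 6 = 16 months.
After the first batch: Gamma(27 + 52, 8 + 16) = Gamma(79, 24).
Total count: 2 + 7 + 2 + 7 + 6 + 5 + 7 + 8 = 44.
Total exposure: 8 months.
After the second batch: Gamma(79 + 44, 24 + 8) = Gamma(123, 32).

32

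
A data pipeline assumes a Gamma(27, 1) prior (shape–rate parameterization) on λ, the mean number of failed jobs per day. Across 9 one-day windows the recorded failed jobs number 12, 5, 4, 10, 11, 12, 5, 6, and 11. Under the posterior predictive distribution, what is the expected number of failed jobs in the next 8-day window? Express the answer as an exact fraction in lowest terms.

412/5

Total count: 12 + 5 + 4 + 10 + 11 + 12 + 5 + 6 + 11 = 76.
Total exposure: 9 days.
Conjugate update: add total count to the shape and total exposure to the rate, giving Gamma(103, 10).
Predictive mean over an 8-day window = T·E[λ|data] = 8·103/10 = 412/5.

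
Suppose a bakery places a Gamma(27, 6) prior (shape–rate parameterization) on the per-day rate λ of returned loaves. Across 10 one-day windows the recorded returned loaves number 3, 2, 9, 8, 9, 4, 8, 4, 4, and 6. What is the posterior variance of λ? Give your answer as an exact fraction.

21/64

Total count: 3 + 2 + 9 + 8 + 9 + 4 + 8 + 4 + 4 + 6 = 57.
Total exposure: 10 days.
Posterior: α' = 27 + 57 = 84, β' = 6 + 10 = 16.
Posterior variance = α'/β'² = 84/256 = 21/64.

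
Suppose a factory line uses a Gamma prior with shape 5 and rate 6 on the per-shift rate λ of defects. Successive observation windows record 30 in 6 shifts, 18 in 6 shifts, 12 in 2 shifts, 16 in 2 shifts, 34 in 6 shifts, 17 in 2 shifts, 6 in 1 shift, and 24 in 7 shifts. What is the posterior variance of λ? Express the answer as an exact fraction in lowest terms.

81/722

Total count: 30 + 18 + 12 + 16 + 34 + 17 + 6 + 24 = 157.
Total exposure: 6 + 6 + 2 + 2 + 6 + 2 + 1 + 7 = 32 shifts.
Gamma(α, β) with Poisson data over total exposure Σt gives posterior Gamma(α+Σx, β+Σt) = Gamma(162, 38).
Posterior variance = α'/β'² = 162/1444 = 81/722.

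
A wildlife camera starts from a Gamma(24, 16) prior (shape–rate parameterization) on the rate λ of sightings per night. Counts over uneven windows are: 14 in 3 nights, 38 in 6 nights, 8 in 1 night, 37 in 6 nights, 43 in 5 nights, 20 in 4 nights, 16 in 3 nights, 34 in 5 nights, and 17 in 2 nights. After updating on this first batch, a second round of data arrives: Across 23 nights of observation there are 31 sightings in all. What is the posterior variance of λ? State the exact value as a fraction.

Total count: 14 + 38 + 8 + 37 + 43 + 20 + 16 + 34 + 17 = 227.
Total exposure: 3 + 6 + 1 + 6 + 5 + 4 + 3 + 5 + 2 = 35 nights.
After the first batch: Gamma(24 + 227, 16 + 35) = Gamma(251, 51).
Total count 31 over total exposure 23 nights.
After the second batch: Gamma(251 + 31, 51 + 23) = Gamma(282, 74).
Posterior variance = α'/β'² = 282/5476 = 141/2738.

141/2738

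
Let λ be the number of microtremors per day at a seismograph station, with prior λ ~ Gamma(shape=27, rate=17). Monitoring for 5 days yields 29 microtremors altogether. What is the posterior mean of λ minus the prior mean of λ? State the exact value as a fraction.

179/187

Total count 29 over total exposure 5 days.
Posterior: α' = 27 + 29 = 56, β' = 17 + 5 = 22.
Posterior mean = 56/22 = 28/11; prior mean = 27/17 = 27/17. Difference = 28/11 − 27/17 = 179/187.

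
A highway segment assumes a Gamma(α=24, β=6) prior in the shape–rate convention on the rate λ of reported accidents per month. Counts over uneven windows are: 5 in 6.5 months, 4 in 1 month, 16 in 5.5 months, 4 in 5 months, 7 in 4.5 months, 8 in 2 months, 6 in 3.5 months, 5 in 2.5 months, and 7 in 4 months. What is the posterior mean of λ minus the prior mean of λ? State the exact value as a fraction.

-152/81

Total count: 5 + 4 + 16 + 4 + 7 + 8 + 6 + 5 + 7 = 62.
Total exposure: 6.5 + 1 + 5.5 + 5 + 4.5 + 2 + 3.5 + 2.5 + 4 = 34.5 months.
Conjugate update: add total count to the shape and total exposure to the rate, giving Gamma(86, 81/2).
Posterior mean = 86/(81/2) = 172/81; prior mean = 24/6 = 4. Difference = 172/81 − 4 = -152/81.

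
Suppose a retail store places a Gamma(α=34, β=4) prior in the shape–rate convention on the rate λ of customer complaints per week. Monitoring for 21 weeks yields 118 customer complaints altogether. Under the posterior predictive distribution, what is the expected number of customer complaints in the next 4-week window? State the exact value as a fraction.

Total count 118 over total exposure 21 weeks.
Conjugate update: add total count to the shape and total exposure to the rate, giving Gamma(152, 25).
Predictive mean over a 4-week window = T·E[λ|data] = 4·152/25 = 608/25.

608/25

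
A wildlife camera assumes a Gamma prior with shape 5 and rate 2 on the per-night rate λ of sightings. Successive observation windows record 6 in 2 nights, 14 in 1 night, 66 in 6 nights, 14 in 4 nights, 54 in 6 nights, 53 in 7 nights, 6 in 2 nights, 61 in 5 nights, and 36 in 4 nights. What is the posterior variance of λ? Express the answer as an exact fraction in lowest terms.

Total count: 6 + 14 + 66 + 14 + 54 + 53 + 6 + 61 + 36 = 310.
Total exposure: 2 + 1 + 6 + 4 + 6 + 7 + 2 + 5 + 4 = 37 nights.
Conjugate update: add total count to the shape and total exposure to the rate, giving Gamma(315, 39).
Posterior variance = α'/β'² = 315/1521 = 35/169.

35/169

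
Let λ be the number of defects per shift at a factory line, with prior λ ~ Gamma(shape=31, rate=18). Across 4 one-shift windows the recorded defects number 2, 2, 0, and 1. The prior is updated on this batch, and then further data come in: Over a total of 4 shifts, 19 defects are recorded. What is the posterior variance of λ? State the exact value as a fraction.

Total count: 2 + 2 + 0 + 1 = 5.
Total exposure: 4 shifts.
After the first batch: Gamma(31 + 5, 18 + 4) = Gamma(36, 22).
Total count 19 over total exposure 4 shifts.
After the second batch: Gamma(36 + 19, 22 + 4) = Gamma(55, 26).
Posterior variance = α'/β'² = 55/676.

55/676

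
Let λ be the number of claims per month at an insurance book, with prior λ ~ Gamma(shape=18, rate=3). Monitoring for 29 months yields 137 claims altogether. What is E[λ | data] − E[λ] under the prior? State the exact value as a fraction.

Total count 137 over total exposure 29 months.
Gamma(α, β) with Poisson data over total exposure Σt gives posterior Gamma(α+Σx, β+Σt) = Gamma(155, 32).
Posterior mean = 155/32 = 155/32; prior mean = 18/3 = 6. Difference = 155/32 − 6 = -37/32.

-37/32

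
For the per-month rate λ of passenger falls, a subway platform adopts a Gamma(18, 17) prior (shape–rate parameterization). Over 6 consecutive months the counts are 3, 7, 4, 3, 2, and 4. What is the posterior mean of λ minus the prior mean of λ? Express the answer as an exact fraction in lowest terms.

Total count: 3 + 7 + 4 + 3 + 2 + 4 = 23.
Total exposure: 6 months.
The Gamma prior is conjugate for the Poisson rate, so λ | data ~ Gamma(18+23, 17+6) = Gamma(41, 23).
Posterior mean = 41/23 = 41/23; prior mean = 18/17 = 18/17. Difference = 41/23 − 18/17 = 283/391.

283/391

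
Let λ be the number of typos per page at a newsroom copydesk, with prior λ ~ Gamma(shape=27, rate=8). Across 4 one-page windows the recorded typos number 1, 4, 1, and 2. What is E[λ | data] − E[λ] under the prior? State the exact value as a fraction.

Total count: 1 + 4 + 1 + 2 = 8.
Total exposure: 4 pages.
Posterior: α' = 27 + 8 = 35, β' = 8 + 4 = 12.
Posterior mean = 35/12 = 35/12; prior mean = 27/8 = 27/8. Difference = 35/12 − 27/8 = -11/24.

-11/24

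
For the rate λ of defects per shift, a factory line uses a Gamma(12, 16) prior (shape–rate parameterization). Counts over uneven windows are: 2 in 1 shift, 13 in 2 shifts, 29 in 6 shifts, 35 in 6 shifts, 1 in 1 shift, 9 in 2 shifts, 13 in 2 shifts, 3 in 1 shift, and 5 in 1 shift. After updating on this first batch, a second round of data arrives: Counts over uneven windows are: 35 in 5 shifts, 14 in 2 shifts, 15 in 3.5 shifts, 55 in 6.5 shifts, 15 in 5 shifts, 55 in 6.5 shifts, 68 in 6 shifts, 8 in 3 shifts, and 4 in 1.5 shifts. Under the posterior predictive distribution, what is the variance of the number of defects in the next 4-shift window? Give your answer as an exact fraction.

126684/5929

Total count: 2 + 13 + 29 + 35 + 1 + 9 + 13 + 3 + 5 = 110.
Total exposure: 1 + 2 + 6 + 6 + 1 + 2 + 2 + 1 + 1 = 22 shifts.
After the first batch: Gamma(12 + 110, 16 + 22) = Gamma(122, 38).
Total count: 35 + 14 + 15 + 55 + 15 + 55 + 68 + 8 + 4 = 269.
Total exposure: 5 + 2 + 3.5 + 6.5 + 5 + 6.5 + 6 + 3 + 1.5 = 39 shifts.
After the second batch: Gamma(122 + 269, 38 + 39) = Gamma(391, 77).
The posterior predictive for a window of length T is Negative Binomial with variance T·α'·(β'+T)/β'² = 4·391·81/5929 = 126684/5929.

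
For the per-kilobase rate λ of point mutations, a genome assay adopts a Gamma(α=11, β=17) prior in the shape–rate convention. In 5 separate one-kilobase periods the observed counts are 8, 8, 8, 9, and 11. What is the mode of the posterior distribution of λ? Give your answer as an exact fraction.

Total count: 8 + 8 + 8 + 9 + 11 = 44.
Total exposure: 5 kilobases.
Posterior: α' = 11 + 44 = 55, β' = 17 + 5 = 22.
Posterior mode = (α'−1)/β' = 54/22 = 27/11.

27/11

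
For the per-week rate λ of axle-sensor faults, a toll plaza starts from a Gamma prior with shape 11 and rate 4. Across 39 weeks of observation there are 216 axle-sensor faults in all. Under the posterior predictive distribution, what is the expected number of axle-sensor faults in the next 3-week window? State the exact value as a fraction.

681/43

Total count 216 over total exposure 39 weeks.
Gamma(α, β) with Poisson data over total exposure Σt gives posterior Gamma(α+Σx, β+Σt) = Gamma(227, 43).
Predictive mean over a 3-week window = T·E[λ|data] = 3·227/43 = 681/43.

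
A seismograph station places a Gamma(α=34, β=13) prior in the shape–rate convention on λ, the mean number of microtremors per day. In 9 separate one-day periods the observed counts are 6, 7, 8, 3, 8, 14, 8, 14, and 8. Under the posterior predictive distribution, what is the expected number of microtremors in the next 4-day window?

20

Total count: 6 + 7 + 8 + 3 + 8 + 14 + 8 + 14 + 8 = 76.
Total exposure: 9 days.
Posterior: α' = 34 + 76 = 110, β' = 13 + 9 = 22.
Predictive mean over a 4-day window = T·E[λ|data] = 4·110/22 = 20.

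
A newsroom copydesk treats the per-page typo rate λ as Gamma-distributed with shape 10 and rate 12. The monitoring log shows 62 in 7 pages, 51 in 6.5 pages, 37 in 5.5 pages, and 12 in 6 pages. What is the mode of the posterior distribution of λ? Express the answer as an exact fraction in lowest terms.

Total count: 62 + 51 + 37 + 12 = 162.
Total exposure: 7 + 6.5 + 5.5 + 6 = 25 pages.
Posterior: α' = 10 + 162 = 172, β' = 12 + 25 = 37.
Posterior mode = (α'−1)/β' = 171/37.

171/37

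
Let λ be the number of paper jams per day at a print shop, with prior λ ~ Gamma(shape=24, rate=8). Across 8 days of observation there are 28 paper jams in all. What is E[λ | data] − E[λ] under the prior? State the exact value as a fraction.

Total count 28 over total exposure 8 days.
Gamma(α, β) with Poisson data over total exposure Σt gives posterior Gamma(α+Σx, β+Σt) = Gamma(52, 16).
Posterior mean = 52/16 = 13/4; prior mean = 24/8 = 3. Difference = 13/4 − 3 = 1/4.

1/4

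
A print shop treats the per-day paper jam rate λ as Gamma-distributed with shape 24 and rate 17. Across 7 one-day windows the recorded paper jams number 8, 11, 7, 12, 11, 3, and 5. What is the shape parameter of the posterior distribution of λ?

81

Total count: 8 + 11 + 7 + 12 + 11 + 3 + 5 = 57.
Total exposure: 7 days.
The Gamma prior is conjugate for the Poisson rate, so λ | data ~ Gamma(24+57, 17+7) = Gamma(81, 24).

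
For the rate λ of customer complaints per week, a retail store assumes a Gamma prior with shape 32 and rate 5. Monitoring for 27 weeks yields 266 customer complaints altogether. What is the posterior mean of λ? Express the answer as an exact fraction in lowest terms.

Total count 266 over total exposure 27 weeks.
By Gamma–Poisson conjugacy, the posterior is Gamma(α + Σx, β + Σt) = Gamma(32 + 266, 5 + 27) = Gamma(298, 32).
Posterior mean = α'/β' = 298/32 = 149/16.

149/16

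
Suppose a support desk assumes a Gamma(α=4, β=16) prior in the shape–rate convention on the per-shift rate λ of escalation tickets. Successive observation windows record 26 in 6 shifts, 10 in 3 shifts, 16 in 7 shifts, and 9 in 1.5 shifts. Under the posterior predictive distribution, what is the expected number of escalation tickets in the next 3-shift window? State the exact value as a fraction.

390/67

Total count: 26 + 10 + 16 + 9 = 61.
Total exposure: 6 + 3 + 7 + 1.5 = 17.5 shifts.
Posterior: α' = 4 + 61 = 65, β' = 16 + 17.5 = 67/2.
Predictive mean over a 3-shift window = T·E[λ|data] = 3·65/(67/2) = 390/67.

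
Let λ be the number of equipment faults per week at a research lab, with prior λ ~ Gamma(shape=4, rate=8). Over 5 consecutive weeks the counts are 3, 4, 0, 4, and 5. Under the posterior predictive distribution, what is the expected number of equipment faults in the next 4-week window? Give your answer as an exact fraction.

80/13

Total count: 3 + 4 + 0 + 4 + 5 = 16.
Total exposure: 5 weeks.
By Gamma–Poisson conjugacy, the posterior is Gamma(α + Σx, β + Σt) = Gamma(4 + 16, 8 + 5) = Gamma(20, 13).
Predictive mean over a 4-week window = T·E[λ|data] = 4·20/13 = 80/13.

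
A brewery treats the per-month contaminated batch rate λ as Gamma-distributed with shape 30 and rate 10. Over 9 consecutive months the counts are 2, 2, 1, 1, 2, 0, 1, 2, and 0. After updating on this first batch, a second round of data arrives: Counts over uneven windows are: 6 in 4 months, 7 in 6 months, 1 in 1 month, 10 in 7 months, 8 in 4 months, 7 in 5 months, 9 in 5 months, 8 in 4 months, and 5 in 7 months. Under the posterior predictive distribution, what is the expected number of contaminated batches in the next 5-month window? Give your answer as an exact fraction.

255/31

Total count: 2 + 2 + 1 + 1 + 2 + 0 + 1 + 2 + 0 = 11.
Total exposure: 9 months.
After the first batch: Gamma(30 + 11, 10 + 9) = Gamma(41, 19).
Total count: 6 + 7 + 1 + 10 + 8 + 7 + 9 + 8 + 5 = 61.
Total exposure: 4 + 6 + 1 + 7 + 4 + 5 + 5 + 4 + 7 = 43 months.
After the second batch: Gamma(41 + 61, 19 + 43) = Gamma(102, 62).
Predictive mean over a 5-month window = T·E[λ|data] = 5·102/62 = 255/31.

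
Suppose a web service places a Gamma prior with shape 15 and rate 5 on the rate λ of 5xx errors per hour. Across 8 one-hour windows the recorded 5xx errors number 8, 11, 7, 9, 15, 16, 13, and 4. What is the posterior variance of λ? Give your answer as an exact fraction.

98/169

Total count: 8 + 11 + 7 + 9 + 15 + 16 + 13 + 4 = 83.
Total exposure: 8 hours.
Gamma(α, β) with Poisson data over total exposure Σt gives posterior Gamma(α+Σx, β+Σt) = Gamma(98, 13).
Posterior variance = α'/β'² = 98/169.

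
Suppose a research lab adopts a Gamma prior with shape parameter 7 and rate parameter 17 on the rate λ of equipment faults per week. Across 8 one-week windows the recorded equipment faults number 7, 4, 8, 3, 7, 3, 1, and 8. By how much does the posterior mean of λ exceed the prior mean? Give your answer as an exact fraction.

Total count: 7 + 4 + 8 + 3 + 7 + 3 + 1 + 8 = 41.
Total exposure: 8 weeks.
Conjugate update: add total count to the shape and total exposure to the rate, giving Gamma(48, 25).
Posterior mean = 48/25 = 48/25; prior mean = 7/17 = 7/17. Difference = 48/25 − 7/17 = 641/425.

641/425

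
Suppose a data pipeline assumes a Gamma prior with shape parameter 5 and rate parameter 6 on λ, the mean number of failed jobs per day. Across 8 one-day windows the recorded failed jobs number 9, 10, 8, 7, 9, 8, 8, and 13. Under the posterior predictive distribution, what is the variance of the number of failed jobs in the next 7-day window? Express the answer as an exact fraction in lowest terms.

231/4

Total count: 9 + 10 + 8 + 7 + 9 + 8 + 8 + 13 = 72.
Total exposure: 8 days.
The Gamma prior is conjugate for the Poisson rate, so λ | data ~ Gamma(5+72, 6+8) = Gamma(77, 14).
The posterior predictive for a window of length T is Negative Binomial with variance T·α'·(β'+T)/β'² = 7·77·21/196 = 231/4.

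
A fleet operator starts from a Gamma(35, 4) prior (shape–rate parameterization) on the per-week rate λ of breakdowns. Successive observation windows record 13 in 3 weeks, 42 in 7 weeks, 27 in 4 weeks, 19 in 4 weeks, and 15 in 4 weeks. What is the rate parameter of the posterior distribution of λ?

26

Total count: 13 + 42 + 27 + 19 + 15 = 116.
Total exposure: 3 + 7 + 4 + 4 + 4 = 22 weeks.
Gamma(α, β) with Poisson data over total exposure Σt gives posterior Gamma(α+Σx, β+Σt) = Gamma(151, 26).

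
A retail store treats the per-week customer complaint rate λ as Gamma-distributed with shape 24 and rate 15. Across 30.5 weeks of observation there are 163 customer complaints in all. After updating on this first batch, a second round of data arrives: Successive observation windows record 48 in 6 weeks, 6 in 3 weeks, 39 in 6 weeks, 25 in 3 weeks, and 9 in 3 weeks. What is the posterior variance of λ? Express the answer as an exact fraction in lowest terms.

Total count 163 over total exposure 30.5 weeks.
After the first batch: Gamma(24 + 163, 15 + 30.5) = Gamma(187, 91/2).
Total count: 48 + 6 + 39 + 25 + 9 = 127.
Total exposure: 6 + 3 + 6 + 3 + 3 = 21 weeks.
After the second batch: Gamma(187 + 127, 91/2 + 21) = Gamma(314, 133/2).
Posterior variance = α'/β'² = 314/(17689/4) = 1256/17689.

1256/17689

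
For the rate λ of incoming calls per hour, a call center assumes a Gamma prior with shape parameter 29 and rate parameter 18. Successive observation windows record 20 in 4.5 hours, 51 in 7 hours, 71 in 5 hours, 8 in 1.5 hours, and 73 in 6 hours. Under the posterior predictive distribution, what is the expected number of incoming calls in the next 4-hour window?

24

Total count: 20 + 51 + 71 + 8 + 73 = 223.
Total exposure: 4.5 + 7 + 5 + 1.5 + 6 = 24 hours.
The Gamma prior is conjugate for the Poisson rate, so λ | data ~ Gamma(29+223, 18+24) = Gamma(252, 42).
Predictive mean over a 4-hour window = T·E[λ|data] = 4·252/42 = 24.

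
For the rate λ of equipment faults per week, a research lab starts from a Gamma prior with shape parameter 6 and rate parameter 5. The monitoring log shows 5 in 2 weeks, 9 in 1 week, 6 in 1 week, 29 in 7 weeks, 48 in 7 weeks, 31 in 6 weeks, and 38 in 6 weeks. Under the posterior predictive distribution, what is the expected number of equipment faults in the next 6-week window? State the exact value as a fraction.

1032/35

Total count: 5 + 9 + 6 + 29 + 48 + 31 + 38 = 166.
Total exposure: 2 + 1 + 1 + 7 + 7 + 6 + 6 = 30 weeks.
Gamma(α, β) with Poisson data over total exposure Σt gives posterior Gamma(α+Σx, β+Σt) = Gamma(172, 35).
Predictive mean over a 6-week window = T·E[λ|data] = 6·172/35 = 1032/35.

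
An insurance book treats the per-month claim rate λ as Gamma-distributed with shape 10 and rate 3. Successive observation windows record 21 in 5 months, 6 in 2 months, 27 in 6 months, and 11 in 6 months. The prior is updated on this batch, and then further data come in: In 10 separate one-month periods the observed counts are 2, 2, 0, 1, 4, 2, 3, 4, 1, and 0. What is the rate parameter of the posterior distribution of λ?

32

Total count: 21 + 6 + 27 + 11 = 65.
Total exposure: 5 + 2 + 6 + 6 = 19 months.
After the first batch: Gamma(10 + 65, 3 + 19) = Gamma(75, 22).
Total count: 2 + 2 + 0 + 1 + 4 + 2 + 3 + 4 + 1 + 0 = 19.
Total exposure: 10 months.
After the second batch: Gamma(75 + 19, 22 + 10) = Gamma(94, 32).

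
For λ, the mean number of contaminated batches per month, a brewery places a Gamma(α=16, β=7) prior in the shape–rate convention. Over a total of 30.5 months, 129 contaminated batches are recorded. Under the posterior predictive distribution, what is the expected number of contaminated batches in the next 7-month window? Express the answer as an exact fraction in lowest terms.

406/15

Total count 129 over total exposure 30.5 months.
Posterior: α' = 16 + 129 = 145, β' = 7 + 30.5 = 75/2.
Predictive mean over a 7-month window = T·E[λ|data] = 7·145/(75/2) = 406/15.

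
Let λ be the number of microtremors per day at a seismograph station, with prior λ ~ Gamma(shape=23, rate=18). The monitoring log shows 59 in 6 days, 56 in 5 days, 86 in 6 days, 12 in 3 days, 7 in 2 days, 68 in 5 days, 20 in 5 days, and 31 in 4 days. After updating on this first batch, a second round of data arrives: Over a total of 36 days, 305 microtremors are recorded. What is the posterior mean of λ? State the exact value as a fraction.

Total count: 59 + 56 + 86 + 12 + 7 + 68 + 20 + 31 = 339.
Total exposure: 6 + 5 + 6 + 3 + 2 + 5 + 5 + 4 = 36 days.
After the first batch: Gamma(23 + 339, 18 + 36) = Gamma(362, 54).
Total count 305 over total exposure 36 days.
After the second batch: Gamma(362 + 305, 54 + 36) = Gamma(667, 90).
Posterior mean = α'/β' = 667/90.

667/90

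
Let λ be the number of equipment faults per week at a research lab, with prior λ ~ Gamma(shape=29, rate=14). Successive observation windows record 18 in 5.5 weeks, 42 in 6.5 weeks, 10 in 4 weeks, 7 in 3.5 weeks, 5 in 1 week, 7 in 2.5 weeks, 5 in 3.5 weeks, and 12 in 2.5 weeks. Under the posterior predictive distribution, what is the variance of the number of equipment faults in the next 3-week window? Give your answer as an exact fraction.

Total count: 18 + 42 + 10 + 7 + 5 + 7 + 5 + 12 = 106.
Total exposure: 5.5 + 6.5 + 4 + 3.5 + 1 + 2.5 + 3.5 + 2.5 = 29 weeks.
Conjugate update: add total count to the shape and total exposure to the rate, giving Gamma(135, 43).
The posterior predictive for a window of length T is Negative Binomial with variance T·α'·(β'+T)/β'² = 3·135·46/1849 = 18630/1849.

18630/1849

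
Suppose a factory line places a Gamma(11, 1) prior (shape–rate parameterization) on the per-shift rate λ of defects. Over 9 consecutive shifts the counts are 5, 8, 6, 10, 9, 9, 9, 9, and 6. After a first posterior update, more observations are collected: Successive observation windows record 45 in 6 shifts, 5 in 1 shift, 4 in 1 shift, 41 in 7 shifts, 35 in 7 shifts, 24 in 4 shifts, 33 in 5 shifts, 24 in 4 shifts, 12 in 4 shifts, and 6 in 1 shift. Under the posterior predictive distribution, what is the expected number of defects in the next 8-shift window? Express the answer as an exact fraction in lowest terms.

1244/25

Total count: 5 + 8 + 6 + 10 + 9 + 9 + 9 + 9 + 6 = 71.
Total exposure: 9 shifts.
After the first batch: Gamma(11 + 71, 1 + 9) = Gamma(82, 10).
Total count: 45 + 5 + 4 + 41 + 35 + 24 + 33 + 24 + 12 + 6 = 229.
Total exposure: 6 + 1 + 1 + 7 + 7 + 4 + 5 + 4 + 4 + 1 = 40 shifts.
After the second batch: Gamma(82 + 229, 10 + 40) = Gamma(311, 50).
Predictive mean over an 8-shift window = T·E[λ|data] = 8·311/50 = 1244/25.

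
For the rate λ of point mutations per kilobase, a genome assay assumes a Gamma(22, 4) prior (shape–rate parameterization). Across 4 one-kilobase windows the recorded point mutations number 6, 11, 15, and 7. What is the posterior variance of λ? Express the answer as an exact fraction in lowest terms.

Total count: 6 + 11 + 15 + 7 = 39.
Total exposure: 4 kilobases.
Gamma(α, β) with Poisson data over total exposure Σt gives posterior Gamma(α+Σx, β+Σt) = Gamma(61, 8).
Posterior variance = α'/β'² = 61/64.

61/64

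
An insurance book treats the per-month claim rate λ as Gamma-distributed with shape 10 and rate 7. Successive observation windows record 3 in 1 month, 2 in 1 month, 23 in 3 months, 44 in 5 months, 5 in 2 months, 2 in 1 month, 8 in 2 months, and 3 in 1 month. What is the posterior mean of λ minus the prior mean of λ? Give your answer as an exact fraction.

Total count: 3 + 2 + 23 + 44 + 5 + 2 + 8 + 3 = 90.
Total exposure: 1 + 1 + 3 + 5 + 2 + 1 + 2 + 1 = 16 months.
Posterior: α' = 10 + 90 = 100, β' = 7 + 16 = 23.
Posterior mean = 100/23 = 100/23; prior mean = 10/7 = 10/7. Difference = 100/23 − 10/7 = 470/161.

470/161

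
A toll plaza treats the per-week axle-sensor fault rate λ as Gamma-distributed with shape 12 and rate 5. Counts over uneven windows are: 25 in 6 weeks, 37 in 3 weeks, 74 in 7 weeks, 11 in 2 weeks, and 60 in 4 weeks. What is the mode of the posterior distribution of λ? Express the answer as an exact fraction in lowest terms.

Total count: 25 + 37 + 74 + 11 + 60 = 207.
Total exposure: 6 + 3 + 7 + 2 + 4 = 22 weeks.
Gamma(α, β) with Poisson data over total exposure Σt gives posterior Gamma(α+Σx, β+Σt) = Gamma(219, 27).
Posterior mode = (α'−1)/β' = 218/27.

218/27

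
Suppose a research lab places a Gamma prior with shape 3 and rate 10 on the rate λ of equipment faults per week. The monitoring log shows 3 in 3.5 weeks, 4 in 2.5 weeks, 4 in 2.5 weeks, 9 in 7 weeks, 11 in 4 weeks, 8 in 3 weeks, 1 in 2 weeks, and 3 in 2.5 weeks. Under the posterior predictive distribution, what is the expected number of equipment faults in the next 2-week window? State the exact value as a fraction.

Total count: 3 + 4 + 4 + 9 + 11 + 8 + 1 + 3 = 43.
Total exposure: 3.5 + 2.5 + 2.5 + 7 + 4 + 3 + 2 + 2.5 = 27 weeks.
Conjugate update: add total count to the shape and total exposure to the rate, giving Gamma(46, 37).
Predictive mean over a 2-week window = T·E[λ|data] = 2·46/37 = 92/37.

92/37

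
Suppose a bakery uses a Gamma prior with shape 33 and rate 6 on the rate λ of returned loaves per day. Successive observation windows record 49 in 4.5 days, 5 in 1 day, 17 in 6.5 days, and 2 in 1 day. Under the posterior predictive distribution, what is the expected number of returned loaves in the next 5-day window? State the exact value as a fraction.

Total count: 49 + 5 + 17 + 2 = 73.
Total exposure: 4.5 + 1 + 6.5 + 1 = 13 days.
The Gamma prior is conjugate for the Poisson rate, so λ | data ~ Gamma(33+73, 6+13) = Gamma(106, 19).
Predictive mean over a 5-day window = T·E[λ|data] = 5·106/19 = 530/19.

530/19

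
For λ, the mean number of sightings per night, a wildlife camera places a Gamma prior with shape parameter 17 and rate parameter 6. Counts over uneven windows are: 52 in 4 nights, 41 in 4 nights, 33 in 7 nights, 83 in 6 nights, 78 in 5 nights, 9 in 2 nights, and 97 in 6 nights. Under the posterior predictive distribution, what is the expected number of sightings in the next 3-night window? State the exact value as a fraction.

Total count: 52 + 41 + 33 + 83 + 78 + 9 + 97 = 393.
Total exposure: 4 + 4 + 7 + 6 + 5 + 2 + 6 = 34 nights.
Gamma(α, β) with Poisson data over total exposure Σt gives posterior Gamma(α+Σx, β+Σt) = Gamma(410, 40).
Predictive mean over a 3-night window = T·E[λ|data] = 3·410/40 = 123/4.

123/4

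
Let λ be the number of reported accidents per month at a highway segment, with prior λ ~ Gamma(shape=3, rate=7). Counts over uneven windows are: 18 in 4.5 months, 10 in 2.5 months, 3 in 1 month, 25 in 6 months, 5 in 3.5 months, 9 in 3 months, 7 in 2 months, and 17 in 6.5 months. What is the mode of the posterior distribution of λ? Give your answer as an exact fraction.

8/3

Total count: 18 + 10 + 3 + 25 + 5 + 9 + 7 + 17 = 94.
Total exposure: 4.5 + 2.5 + 1 + 6 + 3.5 + 3 + 2 + 6.5 = 29 months.
By Gamma–Poisson conjugacy, the posterior is Gamma(α + Σx, β + Σt) = Gamma(3 + 94, 7 + 29) = Gamma(97, 36).
Posterior mode = (α'−1)/β' = 96/36 = 8/3.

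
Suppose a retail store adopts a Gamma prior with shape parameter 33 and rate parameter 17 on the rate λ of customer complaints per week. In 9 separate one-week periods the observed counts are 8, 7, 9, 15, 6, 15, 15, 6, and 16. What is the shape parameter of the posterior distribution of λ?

Total count: 8 + 7 + 9 + 15 + 6 + 15 + 15 + 6 + 16 = 97.
Total exposure: 9 weeks.
Posterior: α' = 33 + 97 = 130, β' = 17 + 9 = 26.

130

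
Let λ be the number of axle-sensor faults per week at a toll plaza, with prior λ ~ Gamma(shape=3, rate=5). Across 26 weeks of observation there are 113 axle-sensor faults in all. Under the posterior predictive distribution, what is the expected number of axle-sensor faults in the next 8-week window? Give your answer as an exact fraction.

928/31

Total count 113 over total exposure 26 weeks.
Posterior: α' = 3 + 113 = 116, β' = 5 + 26 = 31.
Predictive mean over an 8-week window = T·E[λ|data] = 8·116/31 = 928/31.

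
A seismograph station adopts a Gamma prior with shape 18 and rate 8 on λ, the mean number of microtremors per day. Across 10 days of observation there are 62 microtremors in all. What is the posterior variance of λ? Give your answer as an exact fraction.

20/81

Total count 62 over total exposure 10 days.
Posterior: α' = 18 + 62 = 80, β' = 8 + 10 = 18.
Posterior variance = α'/β'² = 80/324 = 20/81.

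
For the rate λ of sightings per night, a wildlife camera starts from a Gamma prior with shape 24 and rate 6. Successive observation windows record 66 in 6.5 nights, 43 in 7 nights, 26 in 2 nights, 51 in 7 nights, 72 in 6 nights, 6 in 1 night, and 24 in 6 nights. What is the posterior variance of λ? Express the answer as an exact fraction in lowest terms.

Total count: 66 + 43 + 26 + 51 + 72 + 6 + 24 = 288.
Total exposure: 6.5 + 7 + 2 + 7 + 6 + 1 + 6 = 35.5 nights.
Posterior: α' = 24 + 288 = 312, β' = 6 + 35.5 = 83/2.
Posterior variance = α'/β'² = 312/(6889/4) = 1248/6889.

1248/6889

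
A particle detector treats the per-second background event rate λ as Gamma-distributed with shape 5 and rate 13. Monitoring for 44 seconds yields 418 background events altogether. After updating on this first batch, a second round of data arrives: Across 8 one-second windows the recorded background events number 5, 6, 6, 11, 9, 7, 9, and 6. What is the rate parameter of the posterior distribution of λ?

65

Total count 418 over total exposure 44 seconds.
After the first batch: Gamma(5 + 418, 13 + 44) = Gamma(423, 57).
Total count: 5 + 6 + 6 + 11 + 9 + 7 + 9 + 6 = 59.
Total exposure: 8 seconds.
After the second batch: Gamma(423 + 59, 57 + 8) = Gamma(482, 65).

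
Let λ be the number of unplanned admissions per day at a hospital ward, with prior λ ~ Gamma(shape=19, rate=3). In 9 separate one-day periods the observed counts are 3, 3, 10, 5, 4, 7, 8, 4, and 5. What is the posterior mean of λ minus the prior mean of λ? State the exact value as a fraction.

-2/3

Total count: 3 + 3 + 10 + 5 + 4 + 7 + 8 + 4 + 5 = 49.
Total exposure: 9 days.
The Gamma prior is conjugate for the Poisson rate, so λ | data ~ Gamma(19+49, 3+9) = Gamma(68, 12).
Posterior mean = 68/12 = 17/3; prior mean = 19/3 = 19/3. Difference = 17/3 − 19/3 = -2/3.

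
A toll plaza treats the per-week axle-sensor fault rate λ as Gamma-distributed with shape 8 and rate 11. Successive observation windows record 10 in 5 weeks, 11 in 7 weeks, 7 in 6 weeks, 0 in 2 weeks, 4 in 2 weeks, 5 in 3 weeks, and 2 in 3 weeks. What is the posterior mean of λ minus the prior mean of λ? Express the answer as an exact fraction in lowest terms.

Total count: 10 + 11 + 7 + 0 + 4 + 5 + 2 = 39.
Total exposure: 5 + 7 + 6 + 2 + 2 + 3 + 3 = 28 weeks.
Conjugate update: add total count to the shape and total exposure to the rate, giving Gamma(47, 39).
Posterior mean = 47/39 = 47/39; prior mean = 8/11 = 8/11. Difference = 47/39 − 8/11 = 205/429.

205/429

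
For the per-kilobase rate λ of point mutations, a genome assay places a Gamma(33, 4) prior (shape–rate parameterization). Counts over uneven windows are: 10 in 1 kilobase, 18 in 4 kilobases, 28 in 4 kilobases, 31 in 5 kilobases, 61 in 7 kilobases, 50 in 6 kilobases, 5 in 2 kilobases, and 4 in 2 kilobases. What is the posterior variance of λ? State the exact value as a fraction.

48/245

Total count: 10 + 18 + 28 + 31 + 61 + 50 + 5 + 4 = 207.
Total exposure: 1 + 4 + 4 + 5 + 7 + 6 + 2 + 2 = 31 kilobases.
Gamma(α, β) with Poisson data over total exposure Σt gives posterior Gamma(α+Σx, β+Σt) = Gamma(240, 35).
Posterior variance = α'/β'² = 240/1225 = 48/245.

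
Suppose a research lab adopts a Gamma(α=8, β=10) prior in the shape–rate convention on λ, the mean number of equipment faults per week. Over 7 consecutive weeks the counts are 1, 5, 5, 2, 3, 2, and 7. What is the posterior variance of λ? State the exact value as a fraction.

33/289

Total count: 1 + 5 + 5 + 2 + 3 + 2 + 7 = 25.
Total exposure: 7 weeks.
The Gamma prior is conjugate for the Poisson rate, so λ | data ~ Gamma(8+25, 10+7) = Gamma(33, 17).
Posterior variance = α'/β'² = 33/289.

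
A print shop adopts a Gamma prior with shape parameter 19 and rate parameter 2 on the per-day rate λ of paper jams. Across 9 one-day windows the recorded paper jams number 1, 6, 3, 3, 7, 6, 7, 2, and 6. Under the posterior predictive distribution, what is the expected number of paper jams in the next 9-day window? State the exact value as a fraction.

540/11

Total count: 1 + 6 + 3 + 3 + 7 + 6 + 7 + 2 + 6 = 41.
Total exposure: 9 days.
The Gamma prior is conjugate for the Poisson rate, so λ | data ~ Gamma(19+41, 2+9) = Gamma(60, 11).
Predictive mean over a 9-day window = T·E[λ|data] = 9·60/11 = 540/11.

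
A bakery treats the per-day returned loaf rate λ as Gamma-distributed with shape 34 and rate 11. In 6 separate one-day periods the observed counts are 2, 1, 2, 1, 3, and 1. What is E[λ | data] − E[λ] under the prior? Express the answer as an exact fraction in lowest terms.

-94/187

Total count: 2 + 1 + 2 + 1 + 3 + 1 = 10.
Total exposure: 6 days.
Gamma(α, β) with Poisson data over total exposure Σt gives posterior Gamma(α+Σx, β+Σt) = Gamma(44, 17).
Posterior mean = 44/17 = 44/17; prior mean = 34/11 = 34/11. Difference = 44/17 − 34/11 = -94/187.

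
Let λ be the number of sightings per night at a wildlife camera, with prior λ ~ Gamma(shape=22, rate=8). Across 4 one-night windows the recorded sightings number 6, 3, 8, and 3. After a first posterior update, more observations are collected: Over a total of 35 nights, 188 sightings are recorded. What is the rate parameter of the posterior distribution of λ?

47

Total count: 6 + 3 + 8 + 3 = 20.
Total exposure: 4 nights.
After the first batch: Gamma(22 + 20, 8 + 4) = Gamma(42, 12).
Total count 188 over total exposure 35 nights.
After the second batch: Gamma(42 + 188, 12 + 35) = Gamma(230, 47).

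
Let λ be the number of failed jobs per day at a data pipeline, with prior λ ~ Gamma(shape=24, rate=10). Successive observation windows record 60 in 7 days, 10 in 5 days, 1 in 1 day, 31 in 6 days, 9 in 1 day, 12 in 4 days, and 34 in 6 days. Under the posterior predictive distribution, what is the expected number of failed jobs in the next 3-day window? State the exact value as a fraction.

Total count: 60 + 10 + 1 + 31 + 9 + 12 + 34 = 157.
Total exposure: 7 + 5 + 1 + 6 + 1 + 4 + 6 = 30 days.
The Gamma prior is conjugate for the Poisson rate, so λ | data ~ Gamma(24+157, 10+30) = Gamma(181, 40).
Predictive mean over a 3-day window = T·E[λ|data] = 3·181/40 = 543/40.

543/40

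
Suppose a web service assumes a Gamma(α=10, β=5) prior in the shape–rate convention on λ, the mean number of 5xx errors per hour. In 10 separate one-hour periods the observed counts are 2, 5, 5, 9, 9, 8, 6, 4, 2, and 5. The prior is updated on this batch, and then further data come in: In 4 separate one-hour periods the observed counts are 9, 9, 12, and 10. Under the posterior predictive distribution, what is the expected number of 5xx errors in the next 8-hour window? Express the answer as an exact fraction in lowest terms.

840/19

Total count: 2 + 5 + 5 + 9 + 9 + 8 + 6 + 4 + 2 + 5 = 55.
Total exposure: 10 hours.
After the first batch: Gamma(10 + 55, 5 + 10) = Gamma(65, 15).
Total count: 9 + 9 + 12 + 10 = 40.
Total exposure: 4 hours.
After the second batch: Gamma(65 + 40, 15 + 4) = Gamma(105, 19).
Predictive mean over an 8-hour window = T·E[λ|data] = 8·105/19 = 840/19.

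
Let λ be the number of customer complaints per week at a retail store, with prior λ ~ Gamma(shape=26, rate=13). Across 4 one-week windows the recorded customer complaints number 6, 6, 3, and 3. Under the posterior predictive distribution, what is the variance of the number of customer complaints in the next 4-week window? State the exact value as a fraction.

Total count: 6 + 6 + 3 + 3 = 18.
Total exposure: 4 weeks.
By Gamma–Poisson conjugacy, the posterior is Gamma(α + Σx, β + Σt) = Gamma(26 + 18, 13 + 4) = Gamma(44, 17).
The posterior predictive for a window of length T is Negative Binomial with variance T·α'·(β'+T)/β'² = 4·44·21/289 = 3696/289.

3696/289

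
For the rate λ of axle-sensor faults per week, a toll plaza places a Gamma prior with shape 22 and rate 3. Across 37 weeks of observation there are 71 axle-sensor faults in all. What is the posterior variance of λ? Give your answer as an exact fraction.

93/1600

Total count 71 over total exposure 37 weeks.
Gamma(α, β) with Poisson data over total exposure Σt gives posterior Gamma(α+Σx, β+Σt) = Gamma(93, 40).
Posterior variance = α'/β'² = 93/1600.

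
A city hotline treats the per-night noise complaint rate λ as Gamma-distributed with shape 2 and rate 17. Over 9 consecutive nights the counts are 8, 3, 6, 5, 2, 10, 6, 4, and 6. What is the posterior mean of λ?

Total count: 8 + 3 + 6 + 5 + 2 + 10 + 6 + 4 + 6 = 50.
Total exposure: 9 nights.
Conjugate update: add total count to the shape and total exposure to the rate, giving Gamma(52, 26).
Posterior mean = α'/β' = 52/26 = 2.

2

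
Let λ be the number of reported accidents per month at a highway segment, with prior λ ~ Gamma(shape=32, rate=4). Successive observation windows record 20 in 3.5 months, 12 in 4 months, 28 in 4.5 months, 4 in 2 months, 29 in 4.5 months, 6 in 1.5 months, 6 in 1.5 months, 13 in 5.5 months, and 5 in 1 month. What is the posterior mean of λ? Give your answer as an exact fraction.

155/32

Total count: 20 + 12 + 28 + 4 + 29 + 6 + 6 + 13 + 5 = 123.
Total exposure: 3.5 + 4 + 4.5 + 2 + 4.5 + 1.5 + 1.5 + 5.5 + 1 = 28 months.
Posterior: α' = 32 + 123 = 155, β' = 4 + 28 = 32.
Posterior mean = α'/β' = 155/32.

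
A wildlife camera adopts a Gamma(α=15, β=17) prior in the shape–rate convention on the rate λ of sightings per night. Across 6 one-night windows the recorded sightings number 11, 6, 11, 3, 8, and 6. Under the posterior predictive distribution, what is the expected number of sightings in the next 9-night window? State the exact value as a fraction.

540/23

Total count: 11 + 6 + 11 + 3 + 8 + 6 = 45.
Total exposure: 6 nights.
Gamma(α, β) with Poisson data over total exposure Σt gives posterior Gamma(α+Σx, β+Σt) = Gamma(60, 23).
Predictive mean over a 9-night window = T·E[λ|data] = 9·60/23 = 540/23.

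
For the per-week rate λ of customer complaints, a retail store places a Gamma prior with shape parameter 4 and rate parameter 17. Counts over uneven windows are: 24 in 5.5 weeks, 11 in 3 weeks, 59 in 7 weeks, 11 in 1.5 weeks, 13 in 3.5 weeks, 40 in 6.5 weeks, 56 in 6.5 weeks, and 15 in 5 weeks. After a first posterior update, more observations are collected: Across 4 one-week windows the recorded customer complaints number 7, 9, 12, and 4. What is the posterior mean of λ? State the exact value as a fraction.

Total count: 24 + 11 + 59 + 11 + 13 + 40 + 56 + 15 = 229.
Total exposure: 5.5 + 3 + 7 + 1.5 + 3.5 + 6.5 + 6.5 + 5 = 38.5 weeks.
After the first batch: Gamma(4 + 229, 17 + 38.5) = Gamma(233, 111/2).
Total count: 7 + 9 + 12 + 4 = 32.
Total exposure: 4 weeks.
After the second batch: Gamma(233 + 32, 111/2 + 4) = Gamma(265, 119/2).
Posterior mean = α'/β' = 265/(119/2) = 530/119.

530/119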